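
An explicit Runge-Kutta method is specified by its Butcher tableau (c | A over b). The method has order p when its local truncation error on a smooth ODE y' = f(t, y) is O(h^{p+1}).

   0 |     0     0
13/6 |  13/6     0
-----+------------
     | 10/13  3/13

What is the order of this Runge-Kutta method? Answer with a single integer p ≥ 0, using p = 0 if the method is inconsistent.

b = (10/13, 3/13)
c = (0, 13/6)
Σ b_i: 10/13·1 + 3/13·1 = 1 ✓
b·c: 3/13·13/6 = 1/2 ✓; 2 stages ⇒ order 2.

2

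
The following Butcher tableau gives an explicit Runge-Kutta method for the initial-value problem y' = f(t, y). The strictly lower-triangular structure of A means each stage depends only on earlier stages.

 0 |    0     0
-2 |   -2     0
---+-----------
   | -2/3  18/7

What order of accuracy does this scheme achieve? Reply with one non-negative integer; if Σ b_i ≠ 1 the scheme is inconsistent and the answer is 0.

b = (-2/3, 18/7)
c = (0, -2)
Σ b_i: (-2/3)·1 + 18/7·1 = 40/21 ≠ 1 ⇒ order 0.

0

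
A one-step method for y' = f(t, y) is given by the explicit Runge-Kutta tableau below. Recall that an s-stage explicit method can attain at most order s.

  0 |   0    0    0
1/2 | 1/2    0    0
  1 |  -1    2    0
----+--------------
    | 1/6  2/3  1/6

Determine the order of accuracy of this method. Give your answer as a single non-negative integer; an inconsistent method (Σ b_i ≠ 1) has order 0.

b = (1/6, 2/3, 1/6)
c = (0, 1/2, 1)
Ac = (0, 0, 1)
Σ b_i: 1/6·1 + 2/3·1 + 1/6·1 = 1 ✓
b·c: 2/3·1/2 + 1/6·1 = 1/2 ✓
b·c²: 2/3·1/4 + 1/6·1 = 1/3 ✓
b·Ac: 1/6·1 = 1/6 ✓; 3 stages ⇒ order 3.

3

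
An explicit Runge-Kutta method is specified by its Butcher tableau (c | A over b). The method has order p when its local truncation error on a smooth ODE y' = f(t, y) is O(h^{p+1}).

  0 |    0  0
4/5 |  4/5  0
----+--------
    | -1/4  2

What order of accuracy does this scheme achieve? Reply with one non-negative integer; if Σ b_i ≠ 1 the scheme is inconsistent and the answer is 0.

b = (-1/4, 2)
c = (0, 4/5)
Σ b_i: (-1/4)·1 + 2·1 = 7/4 ≠ 1 ⇒ order 0.

0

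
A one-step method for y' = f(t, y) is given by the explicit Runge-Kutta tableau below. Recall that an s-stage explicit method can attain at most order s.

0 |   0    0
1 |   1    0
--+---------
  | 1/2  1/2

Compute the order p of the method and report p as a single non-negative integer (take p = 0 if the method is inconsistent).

2

b = (1/2, 1/2)
c = (0, 1)
Σ b_i: 1/2·1 + 1/2·1 = 1 ✓
b·c: 1/2·1 = 1/2 ✓; 2 stages ⇒ order 2.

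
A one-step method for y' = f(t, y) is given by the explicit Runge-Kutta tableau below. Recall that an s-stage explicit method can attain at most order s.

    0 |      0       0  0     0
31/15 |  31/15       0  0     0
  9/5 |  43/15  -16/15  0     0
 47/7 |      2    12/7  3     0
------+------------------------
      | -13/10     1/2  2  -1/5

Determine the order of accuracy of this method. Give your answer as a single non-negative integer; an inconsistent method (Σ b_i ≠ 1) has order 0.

1

b = (-13/10, 1/2, 2, -1/5)
c = (0, 31/15, 9/5, 47/7)
Ac = (0, 0, -496/225, 313/35)
Σ b_i: (-13/10)·1 + 1/2·1 + 2·1 + (-1/5)·1 = 1 ✓
b·c: 1/2·31/15 + 2·9/5 + (-1/5)·47/7 = 691/210 ≠ 1/2 ⇒ order 1.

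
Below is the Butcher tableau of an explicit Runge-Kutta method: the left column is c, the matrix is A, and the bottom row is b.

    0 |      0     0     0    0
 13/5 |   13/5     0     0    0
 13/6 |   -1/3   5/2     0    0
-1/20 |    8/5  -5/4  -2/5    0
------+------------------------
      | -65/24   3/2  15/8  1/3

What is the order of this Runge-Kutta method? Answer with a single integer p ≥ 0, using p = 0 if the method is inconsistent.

1

b = (-65/24, 3/2, 15/8, 1/3)
c = (0, 13/5, 13/6, -1/20)
Ac = (0, 0, 13/2, -247/60)
Σ b_i: (-65/24)·1 + 3/2·1 + 15/8·1 + 1/3·1 = 1 ✓
b·c: 3/2·13/5 + 15/8·13/6 + 1/3·(-1/20) = 1907/240 ≠ 1/2 ⇒ order 1.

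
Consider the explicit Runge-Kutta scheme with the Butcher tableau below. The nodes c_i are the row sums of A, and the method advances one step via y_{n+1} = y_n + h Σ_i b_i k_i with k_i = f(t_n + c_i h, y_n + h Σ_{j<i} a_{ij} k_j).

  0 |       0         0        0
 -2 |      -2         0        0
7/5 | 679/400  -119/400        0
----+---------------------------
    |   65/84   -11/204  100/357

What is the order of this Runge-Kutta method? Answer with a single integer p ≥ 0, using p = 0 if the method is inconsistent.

3

b = (65/84, -11/204, 100/357)
c = (0, -2, 7/5)
Ac = (0, 0, 119/200)
Σ b_i: 65/84·1 + (-11/204)·1 + 100/357·1 = 1 ✓
b·c: (-11/204)·(-2) + 100/357·7/5 = 1/2 ✓
b·c²: (-11/204)·4 + 100/357·49/25 = 1/3 ✓
b·Ac: 100/357·119/200 = 1/6 ✓; 3 stages ⇒ order 3.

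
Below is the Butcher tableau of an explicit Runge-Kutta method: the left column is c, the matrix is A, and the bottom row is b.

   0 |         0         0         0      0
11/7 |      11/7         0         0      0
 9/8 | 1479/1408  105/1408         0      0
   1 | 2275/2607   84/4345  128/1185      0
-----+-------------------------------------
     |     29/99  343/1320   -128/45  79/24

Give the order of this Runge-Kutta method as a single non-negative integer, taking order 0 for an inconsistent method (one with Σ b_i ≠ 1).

b = (29/99, 343/1320, -128/45, 79/24)
c = (0, 11/7, 9/8, 1)
Ac = (0, 0, 15/128, 12/79)
Σ b_i: 29/99·1 + 343/1320·1 + (-128/45)·1 + 79/24·1 = 1 ✓
b·c: 343/1320·11/7 + (-128/45)·9/8 + 79/24·1 = 1/2 ✓
b·c²: 343/1320·121/49 + (-128/45)·81/64 + 79/24·1 = 1/3 ✓
b·Ac: (-128/45)·15/128 + 79/24·12/79 = 1/6 ✓
b·c³: 343/1320·1331/343 + (-128/45)·729/512 + 79/24·1 = 1/4 ✓
b·(c∘Ac): (-128/45)·135/1024 + 79/24·12/79 = 1/8 ✓
b·Ac²: (-128/45)·165/896 + 79/24·102/553 = 1/12 ✓
b·A²c: 79/24·1/79 = 1/24 ✓; 4 stages ⇒ order 4.

4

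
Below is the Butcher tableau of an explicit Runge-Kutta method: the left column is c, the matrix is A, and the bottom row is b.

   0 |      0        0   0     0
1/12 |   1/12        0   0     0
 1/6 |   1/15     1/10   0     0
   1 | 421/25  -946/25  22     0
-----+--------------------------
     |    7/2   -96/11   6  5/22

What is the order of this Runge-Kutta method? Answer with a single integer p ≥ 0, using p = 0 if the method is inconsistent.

4

b = (7/2, -96/11, 6, 5/22)
c = (0, 1/12, 1/6, 1)
Ac = (0, 0, 1/120, 77/150)
Σ b_i: 7/2·1 + (-96/11)·1 + 6·1 + 5/22·1 = 1 ✓
b·c: (-96/11)·1/12 + 6·1/6 + 5/22·1 = 1/2 ✓
b·c²: (-96/11)·1/144 + 6·1/36 + 5/22·1 = 1/3 ✓
b·Ac: 6·1/120 + 5/22·77/150 = 1/6 ✓
b·c³: (-96/11)·1/1728 + 6·1/216 + 5/22·1 = 1/4 ✓
b·(c∘Ac): 6·1/720 + 5/22·77/150 = 1/8 ✓
b·Ac²: 6·1/1440 + 5/22·209/600 = 1/12 ✓
b·A²c: 5/22·11/60 = 1/24 ✓; 4 stages ⇒ order 4.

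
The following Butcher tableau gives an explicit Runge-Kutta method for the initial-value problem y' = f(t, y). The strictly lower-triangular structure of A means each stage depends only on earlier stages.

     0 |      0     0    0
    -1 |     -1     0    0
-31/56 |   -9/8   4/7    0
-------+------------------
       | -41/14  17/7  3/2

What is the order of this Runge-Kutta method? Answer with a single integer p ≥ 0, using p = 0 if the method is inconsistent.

1

b = (-41/14, 17/7, 3/2)
c = (0, -1, -31/56)
Ac = (0, 0, -4/7)
Σ b_i: (-41/14)·1 + 17/7·1 + 3/2·1 = 1 ✓
b·c: 17/7·(-1) + 3/2·(-31/56) = -365/112 ≠ 1/2 ⇒ order 1.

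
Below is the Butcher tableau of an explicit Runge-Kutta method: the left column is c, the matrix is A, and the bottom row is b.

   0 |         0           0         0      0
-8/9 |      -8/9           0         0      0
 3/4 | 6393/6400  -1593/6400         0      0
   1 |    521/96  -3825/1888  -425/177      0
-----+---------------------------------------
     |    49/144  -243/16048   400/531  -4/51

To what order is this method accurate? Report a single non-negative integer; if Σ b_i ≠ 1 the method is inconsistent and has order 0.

4

b = (49/144, -243/16048, 400/531, -4/51)
c = (0, -8/9, 3/4, 1)
Ac = (0, 0, 177/800, 0)
Σ b_i: 49/144·1 + (-243/16048)·1 + 400/531·1 + (-4/51)·1 = 1 ✓
b·c: (-243/16048)·(-8/9) + 400/531·3/4 + (-4/51)·1 = 1/2 ✓
b·c²: (-243/16048)·64/81 + 400/531·9/16 + (-4/51)·1 = 1/3 ✓
b·Ac: 400/531·177/800 = 1/6 ✓
b·c³: (-243/16048)·(-512/729) + 400/531·27/64 + (-4/51)·1 = 1/4 ✓
b·(c∘Ac): 400/531·531/3200 = 1/8 ✓
b·Ac²: 400/531·(-59/300) + (-4/51)·(-425/144) = 1/12 ✓
b·A²c: (-4/51)·(-17/32) = 1/24 ✓; 4 stages ⇒ order 4.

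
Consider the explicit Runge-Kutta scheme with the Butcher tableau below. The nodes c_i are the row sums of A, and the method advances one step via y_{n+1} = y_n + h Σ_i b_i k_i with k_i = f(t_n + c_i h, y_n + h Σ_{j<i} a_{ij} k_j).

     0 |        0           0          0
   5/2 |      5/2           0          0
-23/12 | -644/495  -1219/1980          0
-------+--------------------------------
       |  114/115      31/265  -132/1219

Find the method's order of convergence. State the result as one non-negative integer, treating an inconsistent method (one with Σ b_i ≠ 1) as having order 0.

b = (114/115, 31/265, -132/1219)
c = (0, 5/2, -23/12)
Ac = (0, 0, -1219/792)
Σ b_i: 114/115·1 + 31/265·1 + (-132/1219)·1 = 1 ✓
b·c: 31/265·5/2 + (-132/1219)·(-23/12) = 1/2 ✓
b·c²: 31/265·25/4 + (-132/1219)·529/144 = 1/3 ✓
b·Ac: (-132/1219)·(-1219/792) = 1/6 ✓; 3 stages ⇒ order 3.

3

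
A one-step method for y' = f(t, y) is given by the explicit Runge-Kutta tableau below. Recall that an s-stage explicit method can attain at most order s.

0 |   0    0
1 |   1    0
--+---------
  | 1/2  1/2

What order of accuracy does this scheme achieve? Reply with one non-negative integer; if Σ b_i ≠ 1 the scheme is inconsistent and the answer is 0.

2

b = (1/2, 1/2)
c = (0, 1)
Σ b_i: 1/2·1 + 1/2·1 = 1 ✓
b·c: 1/2·1 = 1/2 ✓; 2 stages ⇒ order 2.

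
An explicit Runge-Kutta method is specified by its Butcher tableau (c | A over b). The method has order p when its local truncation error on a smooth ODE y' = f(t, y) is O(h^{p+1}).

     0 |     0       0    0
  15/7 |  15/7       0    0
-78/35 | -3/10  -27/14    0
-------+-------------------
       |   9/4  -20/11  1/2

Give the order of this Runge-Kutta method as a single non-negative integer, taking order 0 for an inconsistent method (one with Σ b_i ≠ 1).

0

b = (9/4, -20/11, 1/2)
c = (0, 15/7, -78/35)
Ac = (0, 0, -405/98)
Σ b_i: 9/4·1 + (-20/11)·1 + 1/2·1 = 41/44 ≠ 1 ⇒ order 0.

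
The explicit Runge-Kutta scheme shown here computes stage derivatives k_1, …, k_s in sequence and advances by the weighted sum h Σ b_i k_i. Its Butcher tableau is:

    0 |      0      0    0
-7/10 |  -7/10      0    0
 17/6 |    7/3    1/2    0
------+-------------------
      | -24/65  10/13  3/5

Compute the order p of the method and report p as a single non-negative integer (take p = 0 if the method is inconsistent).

b = (-24/65, 10/13, 3/5)
c = (0, -7/10, 17/6)
Ac = (0, 0, -7/20)
Σ b_i: (-24/65)·1 + 10/13·1 + 3/5·1 = 1 ✓
b·c: 10/13·(-7/10) + 3/5·17/6 = 151/130 ≠ 1/2 ⇒ order 1.

1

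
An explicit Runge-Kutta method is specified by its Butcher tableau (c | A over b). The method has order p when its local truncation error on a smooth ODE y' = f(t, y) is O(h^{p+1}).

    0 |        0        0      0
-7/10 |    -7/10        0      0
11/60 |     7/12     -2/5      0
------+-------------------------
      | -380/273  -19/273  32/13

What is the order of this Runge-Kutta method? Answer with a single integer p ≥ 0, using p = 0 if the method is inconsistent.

2

b = (-380/273, -19/273, 32/13)
c = (0, -7/10, 11/60)
Ac = (0, 0, 7/25)
Σ b_i: (-380/273)·1 + (-19/273)·1 + 32/13·1 = 1 ✓
b·c: (-19/273)·(-7/10) + 32/13·11/60 = 1/2 ✓
b·c²: (-19/273)·49/100 + 32/13·121/3600 = 569/11700 ≠ 1/3 ⇒ order 2.
b·Ac: 32/13·7/25 = 224/325 ≠ 1/6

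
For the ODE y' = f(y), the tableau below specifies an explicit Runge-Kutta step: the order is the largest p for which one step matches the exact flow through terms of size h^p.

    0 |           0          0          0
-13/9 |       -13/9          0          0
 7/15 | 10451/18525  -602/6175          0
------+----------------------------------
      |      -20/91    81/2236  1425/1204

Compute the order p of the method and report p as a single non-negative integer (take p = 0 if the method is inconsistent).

3

b = (-20/91, 81/2236, 1425/1204)
c = (0, -13/9, 7/15)
Ac = (0, 0, 602/4275)
Σ b_i: (-20/91)·1 + 81/2236·1 + 1425/1204·1 = 1 ✓
b·c: 81/2236·(-13/9) + 1425/1204·7/15 = 1/2 ✓
b·c²: 81/2236·169/81 + 1425/1204·49/225 = 1/3 ✓
b·Ac: 1425/1204·602/4275 = 1/6 ✓; 3 stages ⇒ order 3.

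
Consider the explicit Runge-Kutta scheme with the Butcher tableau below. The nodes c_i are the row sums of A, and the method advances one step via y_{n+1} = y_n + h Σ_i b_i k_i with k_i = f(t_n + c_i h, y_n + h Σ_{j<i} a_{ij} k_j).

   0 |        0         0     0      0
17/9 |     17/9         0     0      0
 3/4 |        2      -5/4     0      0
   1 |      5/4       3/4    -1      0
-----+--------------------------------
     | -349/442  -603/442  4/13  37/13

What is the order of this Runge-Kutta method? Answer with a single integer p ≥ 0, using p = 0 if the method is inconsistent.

2

b = (-349/442, -603/442, 4/13, 37/13)
c = (0, 17/9, 3/4, 1)
Ac = (0, 0, -85/36, 2/3)
Σ b_i: (-349/442)·1 + (-603/442)·1 + 4/13·1 + 37/13·1 = 1 ✓
b·c: (-603/442)·17/9 + 4/13·3/4 + 37/13·1 = 1/2 ✓
b·c²: (-603/442)·289/81 + 4/13·9/16 + 37/13·1 = -865/468 ≠ 1/3 ⇒ order 2.
b·Ac: 4/13·(-85/36) + 37/13·2/3 = 137/117 ≠ 1/6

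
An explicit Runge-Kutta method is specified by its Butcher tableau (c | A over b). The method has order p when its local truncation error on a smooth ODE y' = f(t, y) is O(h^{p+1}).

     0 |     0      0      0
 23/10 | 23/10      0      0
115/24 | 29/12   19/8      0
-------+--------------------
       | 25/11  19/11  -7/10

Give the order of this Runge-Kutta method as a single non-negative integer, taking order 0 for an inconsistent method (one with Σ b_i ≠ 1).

b = (25/11, 19/11, -7/10)
c = (0, 23/10, 115/24)
Ac = (0, 0, 437/80)
Σ b_i: 25/11·1 + 19/11·1 + (-7/10)·1 = 33/10 ≠ 1 ⇒ order 0.

0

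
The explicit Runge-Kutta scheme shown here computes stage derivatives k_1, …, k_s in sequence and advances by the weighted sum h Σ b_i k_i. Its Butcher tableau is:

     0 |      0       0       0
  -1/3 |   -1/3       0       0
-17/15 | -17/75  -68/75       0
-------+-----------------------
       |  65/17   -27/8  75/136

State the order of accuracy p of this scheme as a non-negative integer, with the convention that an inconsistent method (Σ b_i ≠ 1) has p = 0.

b = (65/17, -27/8, 75/136)
c = (0, -1/3, -17/15)
Ac = (0, 0, 68/225)
Σ b_i: 65/17·1 + (-27/8)·1 + 75/136·1 = 1 ✓
b·c: (-27/8)·(-1/3) + 75/136·(-17/15) = 1/2 ✓
b·c²: (-27/8)·1/9 + 75/136·289/225 = 1/3 ✓
b·Ac: 75/136·68/225 = 1/6 ✓; 3 stages ⇒ order 3.

3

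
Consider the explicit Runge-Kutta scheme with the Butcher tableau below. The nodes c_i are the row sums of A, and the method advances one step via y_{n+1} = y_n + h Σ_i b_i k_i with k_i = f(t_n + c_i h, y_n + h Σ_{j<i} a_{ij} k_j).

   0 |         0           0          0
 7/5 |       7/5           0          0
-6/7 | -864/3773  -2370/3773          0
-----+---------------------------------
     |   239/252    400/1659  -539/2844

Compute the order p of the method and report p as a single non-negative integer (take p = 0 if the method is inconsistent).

b = (239/252, 400/1659, -539/2844)
c = (0, 7/5, -6/7)
Ac = (0, 0, -474/539)
Σ b_i: 239/252·1 + 400/1659·1 + (-539/2844)·1 = 1 ✓
b·c: 400/1659·7/5 + (-539/2844)·(-6/7) = 1/2 ✓
b·c²: 400/1659·49/25 + (-539/2844)·36/49 = 1/3 ✓
b·Ac: (-539/2844)·(-474/539) = 1/6 ✓; 3 stages ⇒ order 3.

3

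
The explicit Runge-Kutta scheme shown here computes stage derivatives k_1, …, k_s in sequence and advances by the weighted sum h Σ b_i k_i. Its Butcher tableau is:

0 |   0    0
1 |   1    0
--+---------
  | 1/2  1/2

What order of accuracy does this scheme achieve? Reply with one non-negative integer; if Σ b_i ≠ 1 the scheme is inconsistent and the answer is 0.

2

b = (1/2, 1/2)
c = (0, 1)
Σ b_i: 1/2·1 + 1/2·1 = 1 ✓
b·c: 1/2·1 = 1/2 ✓; 2 stages ⇒ order 2.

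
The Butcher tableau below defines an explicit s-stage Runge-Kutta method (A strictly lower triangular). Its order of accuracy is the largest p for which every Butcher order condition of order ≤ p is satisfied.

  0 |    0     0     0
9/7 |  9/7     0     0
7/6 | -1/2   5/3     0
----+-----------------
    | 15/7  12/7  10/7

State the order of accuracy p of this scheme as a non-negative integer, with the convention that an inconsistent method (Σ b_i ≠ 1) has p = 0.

b = (15/7, 12/7, 10/7)
c = (0, 9/7, 7/6)
Ac = (0, 0, 15/7)
Σ b_i: 15/7·1 + 12/7·1 + 10/7·1 = 37/7 ≠ 1 ⇒ order 0.

0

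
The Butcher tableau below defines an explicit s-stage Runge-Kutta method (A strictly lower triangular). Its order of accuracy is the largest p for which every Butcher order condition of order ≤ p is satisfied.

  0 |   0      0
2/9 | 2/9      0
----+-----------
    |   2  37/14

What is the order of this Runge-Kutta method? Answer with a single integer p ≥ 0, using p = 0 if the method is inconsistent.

0

b = (2, 37/14)
c = (0, 2/9)
Σ b_i: 2·1 + 37/14·1 = 65/14 ≠ 1 ⇒ order 0.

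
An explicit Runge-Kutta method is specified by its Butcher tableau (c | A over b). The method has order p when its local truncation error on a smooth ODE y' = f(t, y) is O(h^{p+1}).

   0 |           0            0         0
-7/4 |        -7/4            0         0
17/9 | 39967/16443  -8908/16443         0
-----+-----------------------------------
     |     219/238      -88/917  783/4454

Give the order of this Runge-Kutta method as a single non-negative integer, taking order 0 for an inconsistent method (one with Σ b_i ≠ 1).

b = (219/238, -88/917, 783/4454)
c = (0, -7/4, 17/9)
Ac = (0, 0, 2227/2349)
Σ b_i: 219/238·1 + (-88/917)·1 + 783/4454·1 = 1 ✓
b·c: (-88/917)·(-7/4) + 783/4454·17/9 = 1/2 ✓
b·c²: (-88/917)·49/16 + 783/4454·289/81 = 1/3 ✓
b·Ac: 783/4454·2227/2349 = 1/6 ✓; 3 stages ⇒ order 3.

3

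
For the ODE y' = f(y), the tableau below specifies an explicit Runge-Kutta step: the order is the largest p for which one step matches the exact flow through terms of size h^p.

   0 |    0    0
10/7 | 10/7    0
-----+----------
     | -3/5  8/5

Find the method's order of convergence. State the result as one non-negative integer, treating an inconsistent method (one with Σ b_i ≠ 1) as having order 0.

1

b = (-3/5, 8/5)
c = (0, 10/7)
Σ b_i: (-3/5)·1 + 8/5·1 = 1 ✓
b·c: 8/5·10/7 = 16/7 ≠ 1/2 ⇒ order 1.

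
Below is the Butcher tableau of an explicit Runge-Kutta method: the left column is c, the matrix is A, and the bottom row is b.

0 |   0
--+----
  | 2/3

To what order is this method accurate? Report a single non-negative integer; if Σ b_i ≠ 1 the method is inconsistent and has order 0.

b = (2/3)
c = (0)
Σ b_i: 2/3·1 = 2/3 ≠ 1 ⇒ order 0.

0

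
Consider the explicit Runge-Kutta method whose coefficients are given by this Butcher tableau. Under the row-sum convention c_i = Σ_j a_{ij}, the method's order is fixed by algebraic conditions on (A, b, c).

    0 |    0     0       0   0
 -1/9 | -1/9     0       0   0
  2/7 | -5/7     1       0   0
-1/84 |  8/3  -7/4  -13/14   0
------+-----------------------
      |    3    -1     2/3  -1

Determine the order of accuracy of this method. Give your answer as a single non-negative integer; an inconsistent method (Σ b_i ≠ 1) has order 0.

0

b = (3, -1, 2/3, -1)
c = (0, -1/9, 2/7, -1/84)
Ac = (0, 0, -1/9, -125/1764)
Σ b_i: 3·1 + (-1)·1 + 2/3·1 + (-1)·1 = 5/3 ≠ 1 ⇒ order 0.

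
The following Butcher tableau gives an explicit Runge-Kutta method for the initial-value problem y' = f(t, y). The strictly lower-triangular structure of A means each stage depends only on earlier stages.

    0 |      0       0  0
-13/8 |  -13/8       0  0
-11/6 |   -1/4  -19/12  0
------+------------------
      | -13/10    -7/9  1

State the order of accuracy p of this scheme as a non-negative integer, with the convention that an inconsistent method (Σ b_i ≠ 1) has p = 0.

b = (-13/10, -7/9, 1)
c = (0, -13/8, -11/6)
Ac = (0, 0, 247/96)
Σ b_i: (-13/10)·1 + (-7/9)·1 + 1·1 = -97/90 ≠ 1 ⇒ order 0.

0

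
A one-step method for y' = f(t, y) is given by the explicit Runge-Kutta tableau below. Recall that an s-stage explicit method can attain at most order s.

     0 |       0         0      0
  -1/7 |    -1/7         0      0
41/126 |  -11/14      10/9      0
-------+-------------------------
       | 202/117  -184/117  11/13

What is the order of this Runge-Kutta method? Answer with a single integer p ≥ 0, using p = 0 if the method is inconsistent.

b = (202/117, -184/117, 11/13)
c = (0, -1/7, 41/126)
Ac = (0, 0, -10/63)
Σ b_i: 202/117·1 + (-184/117)·1 + 11/13·1 = 1 ✓
b·c: (-184/117)·(-1/7) + 11/13·41/126 = 1/2 ✓
b·c²: (-184/117)·1/49 + 11/13·1681/15876 = 11867/206388 ≠ 1/3 ⇒ order 2.
b·Ac: 11/13·(-10/63) = -110/819 ≠ 1/6

2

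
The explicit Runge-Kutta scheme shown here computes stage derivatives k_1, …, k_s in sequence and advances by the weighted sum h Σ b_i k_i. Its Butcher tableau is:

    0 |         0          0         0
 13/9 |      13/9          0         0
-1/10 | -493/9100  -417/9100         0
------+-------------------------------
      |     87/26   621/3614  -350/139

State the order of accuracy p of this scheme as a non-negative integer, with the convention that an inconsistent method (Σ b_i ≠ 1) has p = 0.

3

b = (87/26, 621/3614, -350/139)
c = (0, 13/9, -1/10)
Ac = (0, 0, -139/2100)
Σ b_i: 87/26·1 + 621/3614·1 + (-350/139)·1 = 1 ✓
b·c: 621/3614·13/9 + (-350/139)·(-1/10) = 1/2 ✓
b·c²: 621/3614·169/81 + (-350/139)·1/100 = 1/3 ✓
b·Ac: (-350/139)·(-139/2100) = 1/6 ✓; 3 stages ⇒ order 3.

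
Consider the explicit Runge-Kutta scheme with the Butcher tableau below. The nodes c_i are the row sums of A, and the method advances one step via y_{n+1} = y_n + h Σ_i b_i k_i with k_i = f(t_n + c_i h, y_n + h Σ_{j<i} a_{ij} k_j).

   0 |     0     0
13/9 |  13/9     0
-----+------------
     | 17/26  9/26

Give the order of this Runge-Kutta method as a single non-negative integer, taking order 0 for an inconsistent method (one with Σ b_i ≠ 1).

b = (17/26, 9/26)
c = (0, 13/9)
Σ b_i: 17/26·1 + 9/26·1 = 1 ✓
b·c: 9/26·13/9 = 1/2 ✓; 2 stages ⇒ order 2.

2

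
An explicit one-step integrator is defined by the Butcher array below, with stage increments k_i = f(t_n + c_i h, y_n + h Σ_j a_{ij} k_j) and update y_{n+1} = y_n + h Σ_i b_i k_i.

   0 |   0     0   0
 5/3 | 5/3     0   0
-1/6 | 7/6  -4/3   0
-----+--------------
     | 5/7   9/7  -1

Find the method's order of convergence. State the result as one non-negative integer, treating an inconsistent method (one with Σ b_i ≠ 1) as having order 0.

b = (5/7, 9/7, -1)
c = (0, 5/3, -1/6)
Ac = (0, 0, -20/9)
Σ b_i: 5/7·1 + 9/7·1 + (-1)·1 = 1 ✓
b·c: 9/7·5/3 + (-1)·(-1/6) = 97/42 ≠ 1/2 ⇒ order 1.

1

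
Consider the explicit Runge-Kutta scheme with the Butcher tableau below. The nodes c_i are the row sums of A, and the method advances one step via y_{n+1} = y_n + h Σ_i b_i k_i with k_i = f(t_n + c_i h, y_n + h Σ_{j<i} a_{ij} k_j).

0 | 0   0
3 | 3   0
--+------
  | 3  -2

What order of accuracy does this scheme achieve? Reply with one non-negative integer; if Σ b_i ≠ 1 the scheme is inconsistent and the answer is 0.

1

b = (3, -2)
c = (0, 3)
Σ b_i: 3·1 + (-2)·1 = 1 ✓
b·c: (-2)·3 = -6 ≠ 1/2 ⇒ order 1.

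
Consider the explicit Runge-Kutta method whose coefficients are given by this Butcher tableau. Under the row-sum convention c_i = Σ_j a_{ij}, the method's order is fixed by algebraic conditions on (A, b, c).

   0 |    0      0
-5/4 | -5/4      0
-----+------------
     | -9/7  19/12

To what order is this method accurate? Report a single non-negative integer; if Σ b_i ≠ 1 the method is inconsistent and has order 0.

b = (-9/7, 19/12)
c = (0, -5/4)
Σ b_i: (-9/7)·1 + 19/12·1 = 25/84 ≠ 1 ⇒ order 0.

0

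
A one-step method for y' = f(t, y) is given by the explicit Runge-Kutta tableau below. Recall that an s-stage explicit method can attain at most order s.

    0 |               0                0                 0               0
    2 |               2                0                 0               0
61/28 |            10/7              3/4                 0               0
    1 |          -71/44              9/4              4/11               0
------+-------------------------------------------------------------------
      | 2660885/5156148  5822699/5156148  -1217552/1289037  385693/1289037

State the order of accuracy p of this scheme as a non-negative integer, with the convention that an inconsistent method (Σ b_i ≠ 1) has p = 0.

b = (2660885/5156148, 5822699/5156148, -1217552/1289037, 385693/1289037)
c = (0, 2, 61/28, 1)
Ac = (0, 0, 3/2, 815/154)
Σ b_i: 2660885/5156148·1 + 5822699/5156148·1 + (-1217552/1289037)·1 + 385693/1289037·1 = 1 ✓
b·c: 5822699/5156148·2 + (-1217552/1289037)·61/28 + 385693/1289037·1 = 1/2 ✓
b·c²: 5822699/5156148·4 + (-1217552/1289037)·3721/784 + 385693/1289037·1 = 1/3 ✓
b·Ac: (-1217552/1289037)·3/2 + 385693/1289037·815/154 = 1/6 ✓
b·c³: 5822699/5156148·8 + (-1217552/1289037)·226981/21952 + 385693/1289037·1 = -5210315/12031012 ≠ 1/4 ⇒ order 3.
b·(c∘Ac): (-1217552/1289037)·183/56 + 385693/1289037·815/154 = -3875237/2578074 ≠ 1/8
b·Ac²: (-1217552/1289037)·3 + 385693/1289037·23125/2156 = 13558757/36093036 ≠ 1/12
b·A²c: 385693/1289037·6/11 = 70126/429679 ≠ 1/24

3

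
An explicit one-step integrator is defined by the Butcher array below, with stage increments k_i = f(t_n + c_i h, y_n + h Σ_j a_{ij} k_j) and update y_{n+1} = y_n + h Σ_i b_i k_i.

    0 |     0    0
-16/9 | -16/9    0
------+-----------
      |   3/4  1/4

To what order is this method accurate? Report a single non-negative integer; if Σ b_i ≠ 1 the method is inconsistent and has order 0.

1

b = (3/4, 1/4)
c = (0, -16/9)
Σ b_i: 3/4·1 + 1/4·1 = 1 ✓
b·c: 1/4·(-16/9) = -4/9 ≠ 1/2 ⇒ order 1.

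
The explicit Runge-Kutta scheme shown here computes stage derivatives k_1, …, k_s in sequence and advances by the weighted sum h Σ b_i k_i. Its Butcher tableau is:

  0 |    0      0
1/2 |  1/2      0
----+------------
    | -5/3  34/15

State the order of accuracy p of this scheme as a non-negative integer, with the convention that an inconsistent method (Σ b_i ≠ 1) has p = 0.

b = (-5/3, 34/15)
c = (0, 1/2)
Σ b_i: (-5/3)·1 + 34/15·1 = 3/5 ≠ 1 ⇒ order 0.

0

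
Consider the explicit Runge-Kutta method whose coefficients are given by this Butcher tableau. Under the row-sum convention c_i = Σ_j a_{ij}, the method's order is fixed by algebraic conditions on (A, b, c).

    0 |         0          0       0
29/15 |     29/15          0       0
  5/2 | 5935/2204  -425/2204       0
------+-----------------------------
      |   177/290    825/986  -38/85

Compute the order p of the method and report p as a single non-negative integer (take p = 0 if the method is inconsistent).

3

b = (177/290, 825/986, -38/85)
c = (0, 29/15, 5/2)
Ac = (0, 0, -85/228)
Σ b_i: 177/290·1 + 825/986·1 + (-38/85)·1 = 1 ✓
b·c: 825/986·29/15 + (-38/85)·5/2 = 1/2 ✓
b·c²: 825/986·841/225 + (-38/85)·25/4 = 1/3 ✓
b·Ac: (-38/85)·(-85/228) = 1/6 ✓; 3 stages ⇒ order 3.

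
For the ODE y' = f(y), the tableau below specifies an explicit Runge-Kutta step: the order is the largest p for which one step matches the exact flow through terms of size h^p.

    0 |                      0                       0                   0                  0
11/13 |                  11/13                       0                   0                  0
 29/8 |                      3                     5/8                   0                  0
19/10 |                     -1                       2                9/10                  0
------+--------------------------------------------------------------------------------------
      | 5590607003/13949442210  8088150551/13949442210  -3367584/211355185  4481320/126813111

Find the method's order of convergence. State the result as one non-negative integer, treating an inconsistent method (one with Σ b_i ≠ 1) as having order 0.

b = (5590607003/13949442210, 8088150551/13949442210, -3367584/211355185, 4481320/126813111)
c = (0, 11/13, 29/8, 19/10)
Ac = (0, 0, 55/104, 5153/1040)
Σ b_i: 5590607003/13949442210·1 + 8088150551/13949442210·1 + (-3367584/211355185)·1 + 4481320/126813111·1 = 1 ✓
b·c: 8088150551/13949442210·11/13 + (-3367584/211355185)·29/8 + 4481320/126813111·19/10 = 1/2 ✓
b·c²: 8088150551/13949442210·121/169 + (-3367584/211355185)·841/64 + 4481320/126813111·361/100 = 1/3 ✓
b·Ac: (-3367584/211355185)·55/104 + 4481320/126813111·5153/1040 = 1/6 ✓
b·c³: 8088150551/13949442210·1331/2197 + (-3367584/211355185)·24389/512 + 4481320/126813111·6859/1000 = -36340198033/219809392400 ≠ 1/4 ⇒ order 3.
b·(c∘Ac): (-3367584/211355185)·1595/832 + 4481320/126813111·97907/10400 = 9961696841/32971408860 ≠ 1/8
b·Ac²: (-3367584/211355185)·605/1352 + 4481320/126813111·1434041/108160 = 12170388413/26377127088 ≠ 1/12
b·A²c: 4481320/126813111·99/208 = 18485445/1099046962 ≠ 1/24

3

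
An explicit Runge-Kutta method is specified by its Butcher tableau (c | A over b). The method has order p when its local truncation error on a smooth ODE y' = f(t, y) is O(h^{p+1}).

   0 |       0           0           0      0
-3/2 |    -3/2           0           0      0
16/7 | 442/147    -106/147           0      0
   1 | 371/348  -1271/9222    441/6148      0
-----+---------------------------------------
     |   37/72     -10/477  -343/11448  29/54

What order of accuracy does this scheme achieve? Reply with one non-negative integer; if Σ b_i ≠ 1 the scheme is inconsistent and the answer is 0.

b = (37/72, -10/477, -343/11448, 29/54)
c = (0, -3/2, 16/7, 1)
Ac = (0, 0, 53/49, 43/116)
Σ b_i: 37/72·1 + (-10/477)·1 + (-343/11448)·1 + 29/54·1 = 1 ✓
b·c: (-10/477)·(-3/2) + (-343/11448)·16/7 + 29/54·1 = 1/2 ✓
b·c²: (-10/477)·9/4 + (-343/11448)·256/49 + 29/54·1 = 1/3 ✓
b·Ac: (-343/11448)·53/49 + 29/54·43/116 = 1/6 ✓
b·c³: (-10/477)·(-27/8) + (-343/11448)·4096/343 + 29/54·1 = 1/4 ✓
b·(c∘Ac): (-343/11448)·848/343 + 29/54·43/116 = 1/8 ✓
b·Ac²: (-343/11448)·(-159/98) + 29/54·15/232 = 1/12 ✓
b·A²c: 29/54·9/116 = 1/24 ✓; 4 stages ⇒ order 4.

4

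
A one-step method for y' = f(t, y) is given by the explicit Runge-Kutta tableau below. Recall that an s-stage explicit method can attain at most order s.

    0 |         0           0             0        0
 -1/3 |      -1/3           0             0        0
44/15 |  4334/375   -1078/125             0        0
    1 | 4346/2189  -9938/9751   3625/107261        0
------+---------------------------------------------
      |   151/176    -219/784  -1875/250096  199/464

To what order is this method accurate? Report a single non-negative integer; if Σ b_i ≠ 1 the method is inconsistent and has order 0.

b = (151/176, -219/784, -1875/250096, 199/464)
c = (0, -1/3, 44/15, 1)
Ac = (0, 0, 1078/375, 262/597)
Σ b_i: 151/176·1 + (-219/784)·1 + (-1875/250096)·1 + 199/464·1 = 1 ✓
b·c: (-219/784)·(-1/3) + (-1875/250096)·44/15 + 199/464·1 = 1/2 ✓
b·c²: (-219/784)·1/9 + (-1875/250096)·1936/225 + 199/464·1 = 1/3 ✓
b·Ac: (-1875/250096)·1078/375 + 199/464·262/597 = 1/6 ✓
b·c³: (-219/784)·(-1/27) + (-1875/250096)·85184/3375 + 199/464·1 = 1/4 ✓
b·(c∘Ac): (-1875/250096)·47432/5625 + 199/464·262/597 = 1/8 ✓
b·Ac²: (-1875/250096)·(-1078/1125) + 199/464·106/597 = 1/12 ✓
b·A²c: 199/464·58/597 = 1/24 ✓; 4 stages ⇒ order 4.

4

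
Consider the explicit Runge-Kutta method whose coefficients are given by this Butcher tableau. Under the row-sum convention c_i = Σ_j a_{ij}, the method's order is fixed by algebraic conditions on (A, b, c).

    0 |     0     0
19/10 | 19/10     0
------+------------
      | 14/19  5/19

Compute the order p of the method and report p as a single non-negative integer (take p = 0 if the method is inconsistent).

2

b = (14/19, 5/19)
c = (0, 19/10)
Σ b_i: 14/19·1 + 5/19·1 = 1 ✓
b·c: 5/19·19/10 = 1/2 ✓; 2 stages ⇒ order 2.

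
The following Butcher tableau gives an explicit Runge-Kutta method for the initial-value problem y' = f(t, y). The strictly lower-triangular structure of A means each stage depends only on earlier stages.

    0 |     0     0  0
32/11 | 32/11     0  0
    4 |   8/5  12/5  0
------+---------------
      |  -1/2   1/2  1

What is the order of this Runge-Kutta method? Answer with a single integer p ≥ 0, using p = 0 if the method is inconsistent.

b = (-1/2, 1/2, 1)
c = (0, 32/11, 4)
Ac = (0, 0, 384/55)
Σ b_i: (-1/2)·1 + 1/2·1 + 1·1 = 1 ✓
b·c: 1/2·32/11 + 1·4 = 60/11 ≠ 1/2 ⇒ order 1.

1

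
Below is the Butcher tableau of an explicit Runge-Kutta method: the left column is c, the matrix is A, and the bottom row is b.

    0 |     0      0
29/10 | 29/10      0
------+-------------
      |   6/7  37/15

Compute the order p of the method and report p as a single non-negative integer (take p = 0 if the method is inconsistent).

b = (6/7, 37/15)
c = (0, 29/10)
Σ b_i: 6/7·1 + 37/15·1 = 349/105 ≠ 1 ⇒ order 0.

0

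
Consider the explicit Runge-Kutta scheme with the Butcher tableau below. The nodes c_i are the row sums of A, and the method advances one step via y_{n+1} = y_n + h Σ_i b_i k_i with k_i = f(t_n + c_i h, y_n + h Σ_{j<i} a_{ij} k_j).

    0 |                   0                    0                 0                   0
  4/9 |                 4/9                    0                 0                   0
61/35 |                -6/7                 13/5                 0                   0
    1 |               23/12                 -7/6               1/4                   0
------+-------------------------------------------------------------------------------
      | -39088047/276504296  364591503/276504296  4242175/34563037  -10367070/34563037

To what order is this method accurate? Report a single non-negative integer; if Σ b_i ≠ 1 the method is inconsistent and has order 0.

b = (-39088047/276504296, 364591503/276504296, 4242175/34563037, -10367070/34563037)
c = (0, 4/9, 61/35, 1)
Ac = (0, 0, 52/45, -313/3780)
Σ b_i: (-39088047/276504296)·1 + 364591503/276504296·1 + 4242175/34563037·1 + (-10367070/34563037)·1 = 1 ✓
b·c: 364591503/276504296·4/9 + 4242175/34563037·61/35 + (-10367070/34563037)·1 = 1/2 ✓
b·c²: 364591503/276504296·16/81 + 4242175/34563037·3721/1225 + (-10367070/34563037)·1 = 1/3 ✓
b·Ac: 4242175/34563037·52/45 + (-10367070/34563037)·(-313/3780) = 1/6 ✓
b·c³: 364591503/276504296·64/729 + 4242175/34563037·226981/42875 + (-10367070/34563037)·1 = 15207018251/32662069965 ≠ 1/4 ⇒ order 3.
b·(c∘Ac): 4242175/34563037·3172/1575 + (-10367070/34563037)·(-313/3780) = 169236775/622134666 ≠ 1/8
b·Ac²: 4242175/34563037·208/405 + (-10367070/34563037)·629803/1190700 = -6246090367/65324139930 ≠ 1/12
b·A²c: (-10367070/34563037)·13/45 = -8984794/103689111 ≠ 1/24

3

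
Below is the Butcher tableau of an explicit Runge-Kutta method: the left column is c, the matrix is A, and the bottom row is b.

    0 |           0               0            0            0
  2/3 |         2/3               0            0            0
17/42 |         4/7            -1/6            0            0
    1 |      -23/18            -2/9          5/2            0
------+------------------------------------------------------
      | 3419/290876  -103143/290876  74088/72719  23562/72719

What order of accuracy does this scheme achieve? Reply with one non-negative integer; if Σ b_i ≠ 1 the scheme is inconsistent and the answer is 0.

b = (3419/290876, -103143/290876, 74088/72719, 23562/72719)
c = (0, 2/3, 17/42, 1)
Ac = (0, 0, -1/9, 653/756)
Σ b_i: 3419/290876·1 + (-103143/290876)·1 + 74088/72719·1 + 23562/72719·1 = 1 ✓
b·c: (-103143/290876)·2/3 + 74088/72719·17/42 + 23562/72719·1 = 1/2 ✓
b·c²: (-103143/290876)·4/9 + 74088/72719·289/1764 + 23562/72719·1 = 1/3 ✓
b·Ac: 74088/72719·(-1/9) + 23562/72719·653/756 = 1/6 ✓
b·c³: (-103143/290876)·8/27 + 74088/72719·4913/74088 + 23562/72719·1 = 187513/654471 ≠ 1/4 ⇒ order 3.
b·(c∘Ac): 74088/72719·(-17/378) + 23562/72719·653/756 = 102119/436314 ≠ 1/8
b·Ac²: 74088/72719·(-2/27) + 23562/72719·9869/31752 = 462527/18325188 ≠ 1/12
b·A²c: 23562/72719·(-5/18) = -6545/72719 ≠ 1/24

3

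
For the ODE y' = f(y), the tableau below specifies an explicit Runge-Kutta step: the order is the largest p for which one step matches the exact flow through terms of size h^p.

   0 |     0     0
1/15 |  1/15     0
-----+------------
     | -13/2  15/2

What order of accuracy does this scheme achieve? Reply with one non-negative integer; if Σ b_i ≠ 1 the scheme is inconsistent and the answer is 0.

2

b = (-13/2, 15/2)
c = (0, 1/15)
Σ b_i: (-13/2)·1 + 15/2·1 = 1 ✓
b·c: 15/2·1/15 = 1/2 ✓; 2 stages ⇒ order 2.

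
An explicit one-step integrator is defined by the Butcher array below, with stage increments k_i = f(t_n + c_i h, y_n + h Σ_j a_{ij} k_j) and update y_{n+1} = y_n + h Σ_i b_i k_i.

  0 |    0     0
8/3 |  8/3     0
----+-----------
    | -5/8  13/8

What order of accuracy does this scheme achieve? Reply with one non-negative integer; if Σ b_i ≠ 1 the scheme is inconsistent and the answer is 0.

1

b = (-5/8, 13/8)
c = (0, 8/3)
Σ b_i: (-5/8)·1 + 13/8·1 = 1 ✓
b·c: 13/8·8/3 = 13/3 ≠ 1/2 ⇒ order 1.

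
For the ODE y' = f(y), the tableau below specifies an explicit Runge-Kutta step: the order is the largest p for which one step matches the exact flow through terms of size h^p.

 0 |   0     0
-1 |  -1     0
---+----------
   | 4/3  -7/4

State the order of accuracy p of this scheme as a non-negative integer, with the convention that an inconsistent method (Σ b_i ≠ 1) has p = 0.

b = (4/3, -7/4)
c = (0, -1)
Σ b_i: 4/3·1 + (-7/4)·1 = -5/12 ≠ 1 ⇒ order 0.

0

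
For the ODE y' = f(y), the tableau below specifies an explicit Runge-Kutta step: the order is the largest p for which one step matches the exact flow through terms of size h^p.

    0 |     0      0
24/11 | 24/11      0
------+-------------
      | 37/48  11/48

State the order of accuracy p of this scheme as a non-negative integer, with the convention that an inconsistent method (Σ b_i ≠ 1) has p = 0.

b = (37/48, 11/48)
c = (0, 24/11)
Σ b_i: 37/48·1 + 11/48·1 = 1 ✓
b·c: 11/48·24/11 = 1/2 ✓; 2 stages ⇒ order 2.

2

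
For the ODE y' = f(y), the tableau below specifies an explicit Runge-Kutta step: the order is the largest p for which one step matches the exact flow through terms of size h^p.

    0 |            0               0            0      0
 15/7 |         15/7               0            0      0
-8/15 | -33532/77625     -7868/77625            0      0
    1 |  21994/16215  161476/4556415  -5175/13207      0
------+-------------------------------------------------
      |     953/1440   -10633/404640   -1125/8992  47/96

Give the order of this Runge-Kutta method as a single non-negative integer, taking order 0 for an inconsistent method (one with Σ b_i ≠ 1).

b = (953/1440, -10633/404640, -1125/8992, 47/96)
c = (0, 15/7, -8/15, 1)
Ac = (0, 0, -1124/5175, 308/1081)
Σ b_i: 953/1440·1 + (-10633/404640)·1 + (-1125/8992)·1 + 47/96·1 = 1 ✓
b·c: (-10633/404640)·15/7 + (-1125/8992)·(-8/15) + 47/96·1 = 1/2 ✓
b·c²: (-10633/404640)·225/49 + (-1125/8992)·64/225 + 47/96·1 = 1/3 ✓
b·Ac: (-1125/8992)·(-1124/5175) + 47/96·308/1081 = 1/6 ✓
b·c³: (-10633/404640)·3375/343 + (-1125/8992)·(-512/3375) + 47/96·1 = 1/4 ✓
b·(c∘Ac): (-1125/8992)·8992/77625 + 47/96·308/1081 = 1/8 ✓
b·Ac²: (-1125/8992)·(-1124/2415) + 47/96·388/7567 = 1/12 ✓
b·A²c: 47/96·4/47 = 1/24 ✓; 4 stages ⇒ order 4.

4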